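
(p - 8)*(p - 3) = p^2 - 11*p + 24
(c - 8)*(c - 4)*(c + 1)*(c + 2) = c^4 - 9*c^3 - 2*c^2 + 72*c + 64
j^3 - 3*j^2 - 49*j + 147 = (j - 7)*(j - 3)*(j + 7)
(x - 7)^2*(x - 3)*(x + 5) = x^4 - 12*x^3 + 6*x^2 + 308*x - 735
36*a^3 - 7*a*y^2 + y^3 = (-6*a + y)*(-3*a + y)*(2*a + y)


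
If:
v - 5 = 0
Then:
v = 5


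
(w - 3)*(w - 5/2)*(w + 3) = w^3 - 5*w^2/2 - 9*w + 45/2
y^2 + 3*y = y*(y + 3)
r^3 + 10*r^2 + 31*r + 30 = (r + 2)*(r + 3)*(r + 5)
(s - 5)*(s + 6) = s^2 + s - 30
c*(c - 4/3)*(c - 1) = c^3 - 7*c^2/3 + 4*c/3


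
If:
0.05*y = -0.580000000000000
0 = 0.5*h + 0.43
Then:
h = -0.86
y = -11.60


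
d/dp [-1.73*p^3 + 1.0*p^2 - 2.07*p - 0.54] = -5.19*p^2 + 2.0*p - 2.07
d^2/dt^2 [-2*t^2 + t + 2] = -4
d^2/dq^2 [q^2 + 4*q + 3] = 2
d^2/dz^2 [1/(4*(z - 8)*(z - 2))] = ((z - 8)^2 + (z - 8)*(z - 2) + (z - 2)^2)/(2*(z - 8)^3*(z - 2)^3)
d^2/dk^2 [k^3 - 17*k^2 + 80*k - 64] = 6*k - 34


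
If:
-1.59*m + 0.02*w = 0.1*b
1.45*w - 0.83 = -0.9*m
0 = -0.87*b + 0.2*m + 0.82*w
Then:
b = 0.55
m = -0.03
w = 0.59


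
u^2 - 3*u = u*(u - 3)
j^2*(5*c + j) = 5*c*j^2 + j^3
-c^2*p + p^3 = p*(-c + p)*(c + p)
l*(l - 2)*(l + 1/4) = l^3 - 7*l^2/4 - l/2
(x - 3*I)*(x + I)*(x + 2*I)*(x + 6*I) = x^4 + 6*I*x^3 + 7*x^2 + 48*I*x - 36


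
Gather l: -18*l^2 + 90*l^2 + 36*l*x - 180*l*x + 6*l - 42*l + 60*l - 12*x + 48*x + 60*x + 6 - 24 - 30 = 72*l^2 + l*(24 - 144*x) + 96*x - 48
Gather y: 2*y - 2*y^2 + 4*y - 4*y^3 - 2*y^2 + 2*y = -4*y^3 - 4*y^2 + 8*y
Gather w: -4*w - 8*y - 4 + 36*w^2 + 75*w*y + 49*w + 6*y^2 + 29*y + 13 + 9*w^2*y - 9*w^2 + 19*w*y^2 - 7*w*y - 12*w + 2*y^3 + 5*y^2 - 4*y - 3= w^2*(9*y + 27) + w*(19*y^2 + 68*y + 33) + 2*y^3 + 11*y^2 + 17*y + 6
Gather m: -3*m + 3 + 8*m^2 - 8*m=8*m^2 - 11*m + 3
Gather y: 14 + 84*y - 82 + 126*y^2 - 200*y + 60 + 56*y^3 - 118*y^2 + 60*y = 56*y^3 + 8*y^2 - 56*y - 8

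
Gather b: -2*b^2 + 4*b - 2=-2*b^2 + 4*b - 2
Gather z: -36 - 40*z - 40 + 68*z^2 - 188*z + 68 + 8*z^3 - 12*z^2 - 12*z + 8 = 8*z^3 + 56*z^2 - 240*z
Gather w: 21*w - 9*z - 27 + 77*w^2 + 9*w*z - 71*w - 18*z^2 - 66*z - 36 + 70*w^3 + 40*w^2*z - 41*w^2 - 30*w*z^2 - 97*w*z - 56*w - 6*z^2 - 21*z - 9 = 70*w^3 + w^2*(40*z + 36) + w*(-30*z^2 - 88*z - 106) - 24*z^2 - 96*z - 72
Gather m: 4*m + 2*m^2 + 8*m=2*m^2 + 12*m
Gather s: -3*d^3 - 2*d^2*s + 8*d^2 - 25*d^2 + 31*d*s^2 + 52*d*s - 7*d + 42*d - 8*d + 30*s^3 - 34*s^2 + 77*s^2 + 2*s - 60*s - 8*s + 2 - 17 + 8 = -3*d^3 - 17*d^2 + 27*d + 30*s^3 + s^2*(31*d + 43) + s*(-2*d^2 + 52*d - 66) - 7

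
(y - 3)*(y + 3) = y^2 - 9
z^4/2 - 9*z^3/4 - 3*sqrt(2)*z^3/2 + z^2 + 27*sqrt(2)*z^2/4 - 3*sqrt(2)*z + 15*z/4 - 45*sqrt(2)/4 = (z/2 + 1/2)*(z - 3)*(z - 5/2)*(z - 3*sqrt(2))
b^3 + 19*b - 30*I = (b - 3*I)*(b - 2*I)*(b + 5*I)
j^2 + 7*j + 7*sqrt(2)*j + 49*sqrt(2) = (j + 7)*(j + 7*sqrt(2))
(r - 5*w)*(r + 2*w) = r^2 - 3*r*w - 10*w^2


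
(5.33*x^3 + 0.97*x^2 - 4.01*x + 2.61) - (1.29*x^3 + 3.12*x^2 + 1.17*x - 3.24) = 4.04*x^3 - 2.15*x^2 - 5.18*x + 5.85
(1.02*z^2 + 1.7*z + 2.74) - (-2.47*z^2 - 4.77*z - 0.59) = 3.49*z^2 + 6.47*z + 3.33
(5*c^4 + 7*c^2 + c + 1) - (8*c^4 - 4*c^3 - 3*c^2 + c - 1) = -3*c^4 + 4*c^3 + 10*c^2 + 2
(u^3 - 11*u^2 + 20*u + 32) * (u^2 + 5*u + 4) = u^5 - 6*u^4 - 31*u^3 + 88*u^2 + 240*u + 128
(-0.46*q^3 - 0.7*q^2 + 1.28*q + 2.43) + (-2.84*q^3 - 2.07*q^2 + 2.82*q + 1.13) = -3.3*q^3 - 2.77*q^2 + 4.1*q + 3.56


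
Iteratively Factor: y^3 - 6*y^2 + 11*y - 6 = (y - 2)*(y^2 - 4*y + 3) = (y - 3)*(y - 2)*(y - 1)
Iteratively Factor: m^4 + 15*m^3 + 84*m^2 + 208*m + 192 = (m + 4)*(m^3 + 11*m^2 + 40*m + 48) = (m + 3)*(m + 4)*(m^2 + 8*m + 16) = (m + 3)*(m + 4)^2*(m + 4)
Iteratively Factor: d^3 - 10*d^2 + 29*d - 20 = (d - 4)*(d^2 - 6*d + 5) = (d - 5)*(d - 4)*(d - 1)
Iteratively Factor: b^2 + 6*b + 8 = (b + 2)*(b + 4)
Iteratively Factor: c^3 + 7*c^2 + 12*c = (c)*(c^2 + 7*c + 12) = c*(c + 3)*(c + 4)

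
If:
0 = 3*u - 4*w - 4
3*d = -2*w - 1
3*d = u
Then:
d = 2/15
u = 2/5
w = -7/10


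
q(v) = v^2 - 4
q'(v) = 2*v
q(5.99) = 31.88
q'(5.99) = 11.98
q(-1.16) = -2.65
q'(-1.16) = -2.32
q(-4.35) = 14.92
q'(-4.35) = -8.70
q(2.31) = 1.34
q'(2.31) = 4.62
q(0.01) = -4.00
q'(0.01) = 0.02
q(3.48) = 8.11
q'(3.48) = 6.96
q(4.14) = 13.14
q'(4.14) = 8.28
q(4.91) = 20.11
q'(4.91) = 9.82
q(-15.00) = 221.00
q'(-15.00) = -30.00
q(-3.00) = 5.00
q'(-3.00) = -6.00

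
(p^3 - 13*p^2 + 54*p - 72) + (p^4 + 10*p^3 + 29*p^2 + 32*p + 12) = p^4 + 11*p^3 + 16*p^2 + 86*p - 60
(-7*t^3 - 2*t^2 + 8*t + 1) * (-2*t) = 14*t^4 + 4*t^3 - 16*t^2 - 2*t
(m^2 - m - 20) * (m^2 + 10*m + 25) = m^4 + 9*m^3 - 5*m^2 - 225*m - 500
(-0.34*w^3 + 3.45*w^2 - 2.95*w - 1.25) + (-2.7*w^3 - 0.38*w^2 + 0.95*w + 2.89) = -3.04*w^3 + 3.07*w^2 - 2.0*w + 1.64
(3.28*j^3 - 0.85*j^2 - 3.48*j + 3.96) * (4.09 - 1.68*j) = -5.5104*j^4 + 14.8432*j^3 + 2.3699*j^2 - 20.886*j + 16.1964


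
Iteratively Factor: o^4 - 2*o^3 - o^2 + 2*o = (o)*(o^3 - 2*o^2 - o + 2) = o*(o - 1)*(o^2 - o - 2) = o*(o - 1)*(o + 1)*(o - 2)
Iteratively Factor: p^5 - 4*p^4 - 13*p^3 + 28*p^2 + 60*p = (p - 5)*(p^4 + p^3 - 8*p^2 - 12*p) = (p - 5)*(p - 3)*(p^3 + 4*p^2 + 4*p) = (p - 5)*(p - 3)*(p + 2)*(p^2 + 2*p) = (p - 5)*(p - 3)*(p + 2)^2*(p)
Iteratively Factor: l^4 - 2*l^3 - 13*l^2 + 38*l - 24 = (l - 3)*(l^3 + l^2 - 10*l + 8) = (l - 3)*(l - 2)*(l^2 + 3*l - 4) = (l - 3)*(l - 2)*(l + 4)*(l - 1)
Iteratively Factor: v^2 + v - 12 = (v + 4)*(v - 3)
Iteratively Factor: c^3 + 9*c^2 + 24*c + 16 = (c + 4)*(c^2 + 5*c + 4) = (c + 4)^2*(c + 1)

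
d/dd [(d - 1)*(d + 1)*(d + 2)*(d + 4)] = 4*d^3 + 18*d^2 + 14*d - 6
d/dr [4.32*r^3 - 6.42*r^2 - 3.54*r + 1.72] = 12.96*r^2 - 12.84*r - 3.54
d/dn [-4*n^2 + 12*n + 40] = 12 - 8*n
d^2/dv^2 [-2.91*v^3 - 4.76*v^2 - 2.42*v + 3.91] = -17.46*v - 9.52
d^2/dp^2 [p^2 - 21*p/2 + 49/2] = 2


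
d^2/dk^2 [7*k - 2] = 0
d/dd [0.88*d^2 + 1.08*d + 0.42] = 1.76*d + 1.08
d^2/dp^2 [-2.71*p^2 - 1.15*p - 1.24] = -5.42000000000000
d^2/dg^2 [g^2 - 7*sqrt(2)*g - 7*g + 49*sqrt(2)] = 2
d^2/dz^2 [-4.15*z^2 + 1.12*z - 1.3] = -8.30000000000000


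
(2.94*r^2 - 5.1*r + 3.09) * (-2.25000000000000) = -6.615*r^2 + 11.475*r - 6.9525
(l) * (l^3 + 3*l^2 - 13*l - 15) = l^4 + 3*l^3 - 13*l^2 - 15*l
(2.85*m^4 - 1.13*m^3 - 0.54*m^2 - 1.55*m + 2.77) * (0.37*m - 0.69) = 1.0545*m^5 - 2.3846*m^4 + 0.5799*m^3 - 0.2009*m^2 + 2.0944*m - 1.9113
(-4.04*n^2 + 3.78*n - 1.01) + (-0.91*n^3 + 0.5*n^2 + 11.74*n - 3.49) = -0.91*n^3 - 3.54*n^2 + 15.52*n - 4.5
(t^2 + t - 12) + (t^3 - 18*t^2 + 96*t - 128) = t^3 - 17*t^2 + 97*t - 140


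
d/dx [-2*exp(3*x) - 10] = -6*exp(3*x)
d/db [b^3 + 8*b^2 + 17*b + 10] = 3*b^2 + 16*b + 17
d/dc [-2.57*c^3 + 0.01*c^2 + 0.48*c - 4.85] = -7.71*c^2 + 0.02*c + 0.48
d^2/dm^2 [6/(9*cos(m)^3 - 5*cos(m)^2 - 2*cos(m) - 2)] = 6*((19*cos(m) - 40*cos(2*m) + 81*cos(3*m))*(-9*cos(m)^3 + 5*cos(m)^2 + 2*cos(m) + 2)/4 - 2*(-27*cos(m)^2 + 10*cos(m) + 2)^2*sin(m)^2)/(-9*cos(m)^3 + 5*cos(m)^2 + 2*cos(m) + 2)^3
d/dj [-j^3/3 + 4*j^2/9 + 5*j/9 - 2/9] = -j^2 + 8*j/9 + 5/9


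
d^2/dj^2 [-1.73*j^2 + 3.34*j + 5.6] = -3.46000000000000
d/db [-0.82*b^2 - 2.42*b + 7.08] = -1.64*b - 2.42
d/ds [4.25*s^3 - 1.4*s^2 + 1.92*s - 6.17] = 12.75*s^2 - 2.8*s + 1.92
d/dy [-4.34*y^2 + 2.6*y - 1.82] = 2.6 - 8.68*y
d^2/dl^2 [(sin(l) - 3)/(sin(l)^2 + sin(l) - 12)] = (4*sin(l) + cos(l)^2 + 1)/(sin(l) + 4)^3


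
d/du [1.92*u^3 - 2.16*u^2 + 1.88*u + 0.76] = 5.76*u^2 - 4.32*u + 1.88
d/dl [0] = 0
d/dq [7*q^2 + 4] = 14*q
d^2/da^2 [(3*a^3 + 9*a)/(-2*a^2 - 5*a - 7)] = 6*(-23*a^3 - 105*a^2 - 21*a + 105)/(8*a^6 + 60*a^5 + 234*a^4 + 545*a^3 + 819*a^2 + 735*a + 343)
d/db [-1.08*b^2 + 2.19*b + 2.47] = 2.19 - 2.16*b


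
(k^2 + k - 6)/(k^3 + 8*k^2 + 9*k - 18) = (k - 2)/(k^2 + 5*k - 6)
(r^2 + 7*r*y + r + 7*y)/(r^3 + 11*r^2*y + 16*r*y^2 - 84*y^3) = (-r - 1)/(-r^2 - 4*r*y + 12*y^2)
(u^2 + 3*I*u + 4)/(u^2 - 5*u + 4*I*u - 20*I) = (u - I)/(u - 5)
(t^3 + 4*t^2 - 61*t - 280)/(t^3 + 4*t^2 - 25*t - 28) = (t^2 - 3*t - 40)/(t^2 - 3*t - 4)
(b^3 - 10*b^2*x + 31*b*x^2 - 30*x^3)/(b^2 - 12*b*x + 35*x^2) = (-b^2 + 5*b*x - 6*x^2)/(-b + 7*x)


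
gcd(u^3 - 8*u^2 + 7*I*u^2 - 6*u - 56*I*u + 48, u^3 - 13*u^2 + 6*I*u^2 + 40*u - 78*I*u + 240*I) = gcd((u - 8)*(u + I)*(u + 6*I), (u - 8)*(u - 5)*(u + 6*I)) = u^2 + u*(-8 + 6*I) - 48*I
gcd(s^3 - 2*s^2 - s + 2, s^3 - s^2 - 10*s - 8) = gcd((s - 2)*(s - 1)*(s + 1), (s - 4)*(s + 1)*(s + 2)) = s + 1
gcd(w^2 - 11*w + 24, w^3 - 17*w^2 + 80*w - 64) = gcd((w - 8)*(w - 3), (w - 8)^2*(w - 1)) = w - 8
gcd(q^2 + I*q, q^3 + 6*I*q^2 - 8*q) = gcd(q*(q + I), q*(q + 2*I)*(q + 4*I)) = q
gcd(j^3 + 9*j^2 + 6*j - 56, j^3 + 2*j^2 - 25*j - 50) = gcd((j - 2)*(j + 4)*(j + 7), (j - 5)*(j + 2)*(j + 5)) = 1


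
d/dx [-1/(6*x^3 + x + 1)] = (18*x^2 + 1)/(6*x^3 + x + 1)^2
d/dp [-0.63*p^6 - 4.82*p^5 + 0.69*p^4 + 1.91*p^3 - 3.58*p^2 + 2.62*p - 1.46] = -3.78*p^5 - 24.1*p^4 + 2.76*p^3 + 5.73*p^2 - 7.16*p + 2.62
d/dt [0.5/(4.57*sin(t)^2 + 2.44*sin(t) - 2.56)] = -(4.57*sin(t) + 1.22)*cos(t)/(4.57*sin(t)^2 + 2.44*sin(t) - 2.56)^2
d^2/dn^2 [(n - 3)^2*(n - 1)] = 6*n - 14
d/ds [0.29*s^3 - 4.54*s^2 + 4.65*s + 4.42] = 0.87*s^2 - 9.08*s + 4.65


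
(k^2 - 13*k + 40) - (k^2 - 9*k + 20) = 20 - 4*k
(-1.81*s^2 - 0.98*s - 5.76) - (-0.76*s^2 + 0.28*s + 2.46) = -1.05*s^2 - 1.26*s - 8.22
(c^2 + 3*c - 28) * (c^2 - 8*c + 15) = c^4 - 5*c^3 - 37*c^2 + 269*c - 420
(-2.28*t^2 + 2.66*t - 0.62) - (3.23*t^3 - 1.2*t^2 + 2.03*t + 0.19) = -3.23*t^3 - 1.08*t^2 + 0.63*t - 0.81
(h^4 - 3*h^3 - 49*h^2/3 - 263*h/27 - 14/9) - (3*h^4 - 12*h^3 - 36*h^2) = -2*h^4 + 9*h^3 + 59*h^2/3 - 263*h/27 - 14/9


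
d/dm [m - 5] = 1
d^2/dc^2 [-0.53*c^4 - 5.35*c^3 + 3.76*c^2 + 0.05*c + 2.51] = -6.36*c^2 - 32.1*c + 7.52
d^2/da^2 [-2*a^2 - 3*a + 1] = -4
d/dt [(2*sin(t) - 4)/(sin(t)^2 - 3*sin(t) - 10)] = 2*(4*sin(t) + cos(t)^2 - 17)*cos(t)/((sin(t) - 5)^2*(sin(t) + 2)^2)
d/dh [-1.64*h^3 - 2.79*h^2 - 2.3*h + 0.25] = -4.92*h^2 - 5.58*h - 2.3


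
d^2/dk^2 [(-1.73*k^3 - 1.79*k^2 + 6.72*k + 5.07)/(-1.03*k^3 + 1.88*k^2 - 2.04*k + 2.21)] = (-7.105427357601e-15*k^7 + 10.497966*k^6 - 64.585944*k^5 + 38.219592*k^4 + 208.616182*k^3 - 446.415528*k^2 + 265.640232*k - 43.17677)/(1.092727*k^9 - 5.983476*k^8 + 17.414004*k^7 - 37.379975*k^6 + 60.166536*k^5 - 74.766408*k^4 + 74.436285*k^3 - 55.137732*k^2 + 29.890692*k - 10.793861)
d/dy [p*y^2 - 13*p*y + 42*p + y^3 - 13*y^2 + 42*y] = 2*p*y - 13*p + 3*y^2 - 26*y + 42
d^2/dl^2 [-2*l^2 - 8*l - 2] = -4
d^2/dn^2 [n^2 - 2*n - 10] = 2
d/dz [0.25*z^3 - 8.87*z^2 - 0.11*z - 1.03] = 0.75*z^2 - 17.74*z - 0.11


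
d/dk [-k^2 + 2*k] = 2 - 2*k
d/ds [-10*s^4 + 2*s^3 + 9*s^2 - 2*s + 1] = -40*s^3 + 6*s^2 + 18*s - 2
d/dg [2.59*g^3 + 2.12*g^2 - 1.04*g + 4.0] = 7.77*g^2 + 4.24*g - 1.04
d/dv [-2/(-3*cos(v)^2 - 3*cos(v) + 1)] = 6*(2*cos(v) + 1)*sin(v)/(3*cos(v)^2 + 3*cos(v) - 1)^2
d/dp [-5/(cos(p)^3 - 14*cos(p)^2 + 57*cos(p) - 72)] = 5*(19 - 3*cos(p))*sin(p)/((cos(p) - 8)^2*(cos(p) - 3)^3)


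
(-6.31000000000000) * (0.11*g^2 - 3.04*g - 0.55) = -0.6941*g^2 + 19.1824*g + 3.4705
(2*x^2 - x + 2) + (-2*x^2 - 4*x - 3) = -5*x - 1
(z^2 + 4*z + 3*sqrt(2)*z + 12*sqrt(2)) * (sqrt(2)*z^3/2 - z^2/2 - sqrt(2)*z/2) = sqrt(2)*z^5/2 + 5*z^4/2 + 2*sqrt(2)*z^4 - 2*sqrt(2)*z^3 + 10*z^3 - 8*sqrt(2)*z^2 - 3*z^2 - 12*z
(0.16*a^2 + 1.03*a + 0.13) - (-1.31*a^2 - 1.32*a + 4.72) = 1.47*a^2 + 2.35*a - 4.59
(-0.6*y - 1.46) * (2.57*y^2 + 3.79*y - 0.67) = -1.542*y^3 - 6.0262*y^2 - 5.1314*y + 0.9782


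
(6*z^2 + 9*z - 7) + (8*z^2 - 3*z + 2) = 14*z^2 + 6*z - 5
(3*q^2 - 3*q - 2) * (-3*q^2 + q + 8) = -9*q^4 + 12*q^3 + 27*q^2 - 26*q - 16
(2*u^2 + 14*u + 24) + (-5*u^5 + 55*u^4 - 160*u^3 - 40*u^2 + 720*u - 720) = -5*u^5 + 55*u^4 - 160*u^3 - 38*u^2 + 734*u - 696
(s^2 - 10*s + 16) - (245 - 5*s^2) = 6*s^2 - 10*s - 229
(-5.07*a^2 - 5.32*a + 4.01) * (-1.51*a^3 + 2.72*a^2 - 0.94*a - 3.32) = 7.6557*a^5 - 5.7572*a^4 - 15.7597*a^3 + 32.7404*a^2 + 13.893*a - 13.3132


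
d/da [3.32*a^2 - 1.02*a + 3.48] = 6.64*a - 1.02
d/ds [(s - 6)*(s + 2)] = 2*s - 4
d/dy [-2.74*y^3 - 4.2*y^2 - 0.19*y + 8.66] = -8.22*y^2 - 8.4*y - 0.19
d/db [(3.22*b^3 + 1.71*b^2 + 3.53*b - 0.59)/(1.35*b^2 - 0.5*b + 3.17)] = (4.347*b^4 - 3.22*b^3 + 25.0017*b^2 + 12.4344*b + 10.8951)/(1.8225*b^4 - 1.35*b^3 + 8.809*b^2 - 3.17*b + 10.0489)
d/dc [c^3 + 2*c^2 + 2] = c*(3*c + 4)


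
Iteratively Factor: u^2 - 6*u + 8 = (u - 4)*(u - 2)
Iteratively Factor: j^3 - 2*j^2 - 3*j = (j)*(j^2 - 2*j - 3) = j*(j + 1)*(j - 3)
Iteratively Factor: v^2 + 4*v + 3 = (v + 3)*(v + 1)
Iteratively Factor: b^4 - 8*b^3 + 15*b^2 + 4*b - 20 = (b + 1)*(b^3 - 9*b^2 + 24*b - 20) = (b - 2)*(b + 1)*(b^2 - 7*b + 10) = (b - 2)^2*(b + 1)*(b - 5)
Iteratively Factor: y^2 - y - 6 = (y - 3)*(y + 2)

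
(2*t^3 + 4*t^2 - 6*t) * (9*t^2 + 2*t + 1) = 18*t^5 + 40*t^4 - 44*t^3 - 8*t^2 - 6*t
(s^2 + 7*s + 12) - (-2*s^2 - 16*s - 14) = 3*s^2 + 23*s + 26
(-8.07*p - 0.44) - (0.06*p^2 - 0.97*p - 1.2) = -0.06*p^2 - 7.1*p + 0.76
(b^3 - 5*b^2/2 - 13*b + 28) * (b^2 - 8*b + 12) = b^5 - 21*b^4/2 + 19*b^3 + 102*b^2 - 380*b + 336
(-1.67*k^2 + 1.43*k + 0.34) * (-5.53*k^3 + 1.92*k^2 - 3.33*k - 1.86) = 9.2351*k^5 - 11.1143*k^4 + 6.4265*k^3 - 1.0029*k^2 - 3.792*k - 0.6324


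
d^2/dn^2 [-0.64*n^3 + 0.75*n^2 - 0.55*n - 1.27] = 1.5 - 3.84*n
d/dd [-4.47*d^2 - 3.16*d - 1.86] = -8.94*d - 3.16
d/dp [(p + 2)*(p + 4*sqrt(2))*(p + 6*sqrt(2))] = 3*p^2 + 4*p + 20*sqrt(2)*p + 20*sqrt(2) + 48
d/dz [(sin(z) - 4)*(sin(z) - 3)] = (2*sin(z) - 7)*cos(z)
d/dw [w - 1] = 1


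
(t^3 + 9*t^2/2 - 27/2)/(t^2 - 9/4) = 2*(t^2 + 6*t + 9)/(2*t + 3)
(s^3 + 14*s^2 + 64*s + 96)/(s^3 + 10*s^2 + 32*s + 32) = (s + 6)/(s + 2)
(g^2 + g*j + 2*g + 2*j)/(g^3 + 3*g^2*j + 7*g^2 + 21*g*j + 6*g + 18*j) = (g^2 + g*j + 2*g + 2*j)/(g^3 + 3*g^2*j + 7*g^2 + 21*g*j + 6*g + 18*j)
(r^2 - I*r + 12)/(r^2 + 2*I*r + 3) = (r - 4*I)/(r - I)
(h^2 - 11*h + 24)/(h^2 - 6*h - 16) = (h - 3)/(h + 2)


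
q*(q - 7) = q^2 - 7*q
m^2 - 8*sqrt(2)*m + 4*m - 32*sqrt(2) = (m + 4)*(m - 8*sqrt(2))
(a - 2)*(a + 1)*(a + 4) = a^3 + 3*a^2 - 6*a - 8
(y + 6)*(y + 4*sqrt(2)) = y^2 + 4*sqrt(2)*y + 6*y + 24*sqrt(2)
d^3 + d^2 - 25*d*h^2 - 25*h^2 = (d + 1)*(d - 5*h)*(d + 5*h)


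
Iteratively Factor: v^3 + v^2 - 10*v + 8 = (v + 4)*(v^2 - 3*v + 2) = (v - 2)*(v + 4)*(v - 1)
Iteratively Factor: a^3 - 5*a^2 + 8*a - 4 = (a - 2)*(a^2 - 3*a + 2) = (a - 2)*(a - 1)*(a - 2)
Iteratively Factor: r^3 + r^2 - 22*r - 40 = (r + 4)*(r^2 - 3*r - 10) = (r + 2)*(r + 4)*(r - 5)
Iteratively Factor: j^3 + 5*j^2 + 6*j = (j)*(j^2 + 5*j + 6) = j*(j + 3)*(j + 2)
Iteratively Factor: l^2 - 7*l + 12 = (l - 4)*(l - 3)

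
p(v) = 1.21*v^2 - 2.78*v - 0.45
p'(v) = 2.42*v - 2.78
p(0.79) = -1.89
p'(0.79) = -0.87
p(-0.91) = 3.08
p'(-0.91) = -4.98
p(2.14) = -0.86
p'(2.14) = 2.40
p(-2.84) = 17.20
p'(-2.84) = -9.65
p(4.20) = 9.22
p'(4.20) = 7.38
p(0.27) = -1.11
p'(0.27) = -2.13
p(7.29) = 43.59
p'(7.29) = 14.86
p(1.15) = -2.05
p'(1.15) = 0.00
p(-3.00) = 18.78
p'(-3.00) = -10.04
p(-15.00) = 313.50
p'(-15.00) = -39.08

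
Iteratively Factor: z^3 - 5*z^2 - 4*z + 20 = (z - 5)*(z^2 - 4) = (z - 5)*(z + 2)*(z - 2)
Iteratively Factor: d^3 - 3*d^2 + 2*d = (d - 2)*(d^2 - d) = (d - 2)*(d - 1)*(d)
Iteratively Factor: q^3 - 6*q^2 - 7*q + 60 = (q - 4)*(q^2 - 2*q - 15) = (q - 5)*(q - 4)*(q + 3)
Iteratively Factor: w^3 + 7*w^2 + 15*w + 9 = (w + 3)*(w^2 + 4*w + 3) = (w + 1)*(w + 3)*(w + 3)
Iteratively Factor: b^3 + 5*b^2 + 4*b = (b + 4)*(b^2 + b) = b*(b + 4)*(b + 1)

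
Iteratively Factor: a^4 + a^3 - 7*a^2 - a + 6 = (a - 2)*(a^3 + 3*a^2 - a - 3) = (a - 2)*(a + 3)*(a^2 - 1) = (a - 2)*(a - 1)*(a + 3)*(a + 1)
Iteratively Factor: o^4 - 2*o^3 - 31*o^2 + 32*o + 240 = (o - 4)*(o^3 + 2*o^2 - 23*o - 60) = (o - 4)*(o + 3)*(o^2 - o - 20) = (o - 4)*(o + 3)*(o + 4)*(o - 5)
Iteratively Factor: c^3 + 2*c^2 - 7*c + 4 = (c + 4)*(c^2 - 2*c + 1) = (c - 1)*(c + 4)*(c - 1)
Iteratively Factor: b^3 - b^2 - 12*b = (b - 4)*(b^2 + 3*b) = b*(b - 4)*(b + 3)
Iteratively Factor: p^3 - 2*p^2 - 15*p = (p + 3)*(p^2 - 5*p) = (p - 5)*(p + 3)*(p)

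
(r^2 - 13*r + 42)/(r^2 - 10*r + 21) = (r - 6)/(r - 3)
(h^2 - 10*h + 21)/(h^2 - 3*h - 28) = (h - 3)/(h + 4)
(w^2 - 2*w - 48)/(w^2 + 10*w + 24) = (w - 8)/(w + 4)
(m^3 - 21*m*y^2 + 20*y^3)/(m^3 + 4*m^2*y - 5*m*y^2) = (m - 4*y)/m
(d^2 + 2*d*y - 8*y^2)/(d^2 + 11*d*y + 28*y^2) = (d - 2*y)/(d + 7*y)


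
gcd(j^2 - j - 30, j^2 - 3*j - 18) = j - 6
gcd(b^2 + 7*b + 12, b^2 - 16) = b + 4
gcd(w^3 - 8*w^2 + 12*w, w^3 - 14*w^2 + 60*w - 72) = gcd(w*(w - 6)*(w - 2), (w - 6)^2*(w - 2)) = w^2 - 8*w + 12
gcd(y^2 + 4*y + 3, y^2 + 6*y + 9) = y + 3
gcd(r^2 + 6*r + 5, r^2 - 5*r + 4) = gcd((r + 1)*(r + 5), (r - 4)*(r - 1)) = 1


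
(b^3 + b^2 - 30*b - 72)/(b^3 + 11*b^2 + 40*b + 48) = (b - 6)/(b + 4)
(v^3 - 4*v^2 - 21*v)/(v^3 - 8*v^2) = (v^2 - 4*v - 21)/(v*(v - 8))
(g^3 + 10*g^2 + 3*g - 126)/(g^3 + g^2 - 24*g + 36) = (g + 7)/(g - 2)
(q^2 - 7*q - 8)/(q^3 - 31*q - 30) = (q - 8)/(q^2 - q - 30)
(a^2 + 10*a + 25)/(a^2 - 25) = (a + 5)/(a - 5)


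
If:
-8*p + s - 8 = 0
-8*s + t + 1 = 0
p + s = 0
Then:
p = -8/9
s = 8/9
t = 55/9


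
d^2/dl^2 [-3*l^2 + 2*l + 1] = -6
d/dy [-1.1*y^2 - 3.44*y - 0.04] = -2.2*y - 3.44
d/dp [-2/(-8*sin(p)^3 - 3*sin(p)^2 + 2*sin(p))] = 4*(-12*cos(p) - 3/tan(p) + cos(p)/sin(p)^2)/(8*sin(p)^2 + 3*sin(p) - 2)^2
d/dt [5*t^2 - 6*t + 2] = 10*t - 6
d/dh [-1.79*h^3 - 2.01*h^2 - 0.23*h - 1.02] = -5.37*h^2 - 4.02*h - 0.23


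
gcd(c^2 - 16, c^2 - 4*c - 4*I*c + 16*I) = c - 4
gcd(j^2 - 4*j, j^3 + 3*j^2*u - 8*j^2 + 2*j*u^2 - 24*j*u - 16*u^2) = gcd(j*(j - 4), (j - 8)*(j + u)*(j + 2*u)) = 1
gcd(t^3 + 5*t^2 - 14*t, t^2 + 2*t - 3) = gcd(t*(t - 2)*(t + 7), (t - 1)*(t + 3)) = 1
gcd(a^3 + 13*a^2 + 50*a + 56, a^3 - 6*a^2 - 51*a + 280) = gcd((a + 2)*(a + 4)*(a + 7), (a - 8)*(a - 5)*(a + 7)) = a + 7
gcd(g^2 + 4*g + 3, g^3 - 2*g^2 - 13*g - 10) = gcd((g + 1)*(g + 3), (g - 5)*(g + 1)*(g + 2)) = g + 1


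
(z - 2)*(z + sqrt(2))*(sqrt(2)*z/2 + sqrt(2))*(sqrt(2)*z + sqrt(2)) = z^4 + z^3 + sqrt(2)*z^3 - 4*z^2 + sqrt(2)*z^2 - 4*sqrt(2)*z - 4*z - 4*sqrt(2)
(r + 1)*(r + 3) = r^2 + 4*r + 3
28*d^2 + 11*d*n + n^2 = (4*d + n)*(7*d + n)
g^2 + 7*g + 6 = (g + 1)*(g + 6)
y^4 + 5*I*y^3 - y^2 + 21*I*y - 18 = (y - 2*I)*(y + I)*(y + 3*I)^2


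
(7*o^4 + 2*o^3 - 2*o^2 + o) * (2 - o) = -7*o^5 + 12*o^4 + 6*o^3 - 5*o^2 + 2*o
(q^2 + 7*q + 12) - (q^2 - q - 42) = 8*q + 54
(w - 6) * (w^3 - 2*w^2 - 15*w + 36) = w^4 - 8*w^3 - 3*w^2 + 126*w - 216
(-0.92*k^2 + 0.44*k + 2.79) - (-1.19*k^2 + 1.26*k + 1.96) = 0.27*k^2 - 0.82*k + 0.83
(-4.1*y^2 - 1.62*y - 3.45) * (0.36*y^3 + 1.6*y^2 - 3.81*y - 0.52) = -1.476*y^5 - 7.1432*y^4 + 11.787*y^3 + 2.7842*y^2 + 13.9869*y + 1.794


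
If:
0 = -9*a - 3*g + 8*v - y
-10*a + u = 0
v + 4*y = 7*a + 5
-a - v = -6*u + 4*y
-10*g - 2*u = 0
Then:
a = 5/52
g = -5/26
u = 25/26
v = 355/1716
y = 2345/1716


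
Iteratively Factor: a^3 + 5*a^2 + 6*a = (a)*(a^2 + 5*a + 6) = a*(a + 2)*(a + 3)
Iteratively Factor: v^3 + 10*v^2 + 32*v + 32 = (v + 2)*(v^2 + 8*v + 16) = (v + 2)*(v + 4)*(v + 4)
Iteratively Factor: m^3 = (m)*(m^2) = m^2*(m)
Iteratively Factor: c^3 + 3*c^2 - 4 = (c + 2)*(c^2 + c - 2) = (c - 1)*(c + 2)*(c + 2)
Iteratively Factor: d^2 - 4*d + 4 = (d - 2)*(d - 2)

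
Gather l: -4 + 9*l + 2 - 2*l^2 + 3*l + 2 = -2*l^2 + 12*l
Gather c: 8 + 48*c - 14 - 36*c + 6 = 12*c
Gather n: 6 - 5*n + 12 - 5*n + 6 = 24 - 10*n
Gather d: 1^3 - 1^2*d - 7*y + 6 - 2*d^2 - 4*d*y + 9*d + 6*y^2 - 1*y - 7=-2*d^2 + d*(8 - 4*y) + 6*y^2 - 8*y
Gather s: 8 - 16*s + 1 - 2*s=9 - 18*s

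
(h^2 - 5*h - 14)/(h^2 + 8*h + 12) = (h - 7)/(h + 6)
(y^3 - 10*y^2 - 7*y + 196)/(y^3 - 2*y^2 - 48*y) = (-y^3 + 10*y^2 + 7*y - 196)/(y*(-y^2 + 2*y + 48))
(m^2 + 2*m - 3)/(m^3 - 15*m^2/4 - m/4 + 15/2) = 4*(m^2 + 2*m - 3)/(4*m^3 - 15*m^2 - m + 30)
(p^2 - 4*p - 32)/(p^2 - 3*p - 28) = (p - 8)/(p - 7)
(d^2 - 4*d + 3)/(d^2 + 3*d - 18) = (d - 1)/(d + 6)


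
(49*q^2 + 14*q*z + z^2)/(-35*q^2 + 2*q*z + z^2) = (7*q + z)/(-5*q + z)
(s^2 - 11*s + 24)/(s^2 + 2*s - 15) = (s - 8)/(s + 5)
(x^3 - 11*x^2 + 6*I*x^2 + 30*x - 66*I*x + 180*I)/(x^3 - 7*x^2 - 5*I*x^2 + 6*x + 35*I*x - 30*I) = (x^2 + x*(-5 + 6*I) - 30*I)/(x^2 - x*(1 + 5*I) + 5*I)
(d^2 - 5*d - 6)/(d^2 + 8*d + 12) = (d^2 - 5*d - 6)/(d^2 + 8*d + 12)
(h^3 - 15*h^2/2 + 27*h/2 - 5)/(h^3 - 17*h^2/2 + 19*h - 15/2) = (h - 2)/(h - 3)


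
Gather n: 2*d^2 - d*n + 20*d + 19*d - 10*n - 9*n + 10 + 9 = 2*d^2 + 39*d + n*(-d - 19) + 19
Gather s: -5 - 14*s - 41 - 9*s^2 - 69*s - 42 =-9*s^2 - 83*s - 88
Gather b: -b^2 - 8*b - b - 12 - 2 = -b^2 - 9*b - 14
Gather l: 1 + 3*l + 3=3*l + 4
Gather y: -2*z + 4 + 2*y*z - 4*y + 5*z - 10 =y*(2*z - 4) + 3*z - 6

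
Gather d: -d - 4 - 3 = -d - 7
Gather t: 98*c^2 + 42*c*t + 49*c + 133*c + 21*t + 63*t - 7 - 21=98*c^2 + 182*c + t*(42*c + 84) - 28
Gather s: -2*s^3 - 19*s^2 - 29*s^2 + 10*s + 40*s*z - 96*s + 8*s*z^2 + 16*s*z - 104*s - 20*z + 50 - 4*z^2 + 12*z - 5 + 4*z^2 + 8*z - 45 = -2*s^3 - 48*s^2 + s*(8*z^2 + 56*z - 190)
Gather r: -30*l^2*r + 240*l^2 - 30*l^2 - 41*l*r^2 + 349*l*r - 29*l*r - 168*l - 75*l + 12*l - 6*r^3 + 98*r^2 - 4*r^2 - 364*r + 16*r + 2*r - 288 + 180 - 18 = 210*l^2 - 231*l - 6*r^3 + r^2*(94 - 41*l) + r*(-30*l^2 + 320*l - 346) - 126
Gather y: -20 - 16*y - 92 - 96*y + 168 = 56 - 112*y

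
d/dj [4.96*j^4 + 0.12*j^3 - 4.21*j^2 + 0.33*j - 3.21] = 19.84*j^3 + 0.36*j^2 - 8.42*j + 0.33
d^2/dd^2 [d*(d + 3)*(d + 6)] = 6*d + 18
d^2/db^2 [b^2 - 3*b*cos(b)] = 3*b*cos(b) + 6*sin(b) + 2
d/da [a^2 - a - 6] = 2*a - 1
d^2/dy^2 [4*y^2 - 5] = 8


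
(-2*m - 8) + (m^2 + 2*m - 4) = m^2 - 12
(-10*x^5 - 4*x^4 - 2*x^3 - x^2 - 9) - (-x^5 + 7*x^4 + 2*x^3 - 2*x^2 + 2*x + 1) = -9*x^5 - 11*x^4 - 4*x^3 + x^2 - 2*x - 10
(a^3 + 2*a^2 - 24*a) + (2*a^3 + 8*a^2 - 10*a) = 3*a^3 + 10*a^2 - 34*a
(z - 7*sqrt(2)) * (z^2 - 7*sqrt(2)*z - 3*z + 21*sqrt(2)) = z^3 - 14*sqrt(2)*z^2 - 3*z^2 + 42*sqrt(2)*z + 98*z - 294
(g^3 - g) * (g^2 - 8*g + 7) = g^5 - 8*g^4 + 6*g^3 + 8*g^2 - 7*g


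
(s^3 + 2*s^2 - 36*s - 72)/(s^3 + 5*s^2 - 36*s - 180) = (s + 2)/(s + 5)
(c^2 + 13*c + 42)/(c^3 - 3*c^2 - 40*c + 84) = (c + 7)/(c^2 - 9*c + 14)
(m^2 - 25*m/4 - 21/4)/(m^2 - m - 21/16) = 4*(m - 7)/(4*m - 7)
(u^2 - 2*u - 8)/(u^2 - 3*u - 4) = (u + 2)/(u + 1)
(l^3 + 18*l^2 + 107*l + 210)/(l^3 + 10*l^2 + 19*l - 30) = (l + 7)/(l - 1)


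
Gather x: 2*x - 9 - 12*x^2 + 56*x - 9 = -12*x^2 + 58*x - 18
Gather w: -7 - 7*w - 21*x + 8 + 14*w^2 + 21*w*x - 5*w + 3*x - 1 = 14*w^2 + w*(21*x - 12) - 18*x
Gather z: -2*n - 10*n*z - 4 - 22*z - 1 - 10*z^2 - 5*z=-2*n - 10*z^2 + z*(-10*n - 27) - 5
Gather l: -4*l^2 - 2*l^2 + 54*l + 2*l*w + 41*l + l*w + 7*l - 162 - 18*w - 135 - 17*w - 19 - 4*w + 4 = -6*l^2 + l*(3*w + 102) - 39*w - 312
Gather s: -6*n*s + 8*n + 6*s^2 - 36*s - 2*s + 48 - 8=8*n + 6*s^2 + s*(-6*n - 38) + 40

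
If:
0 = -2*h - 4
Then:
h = -2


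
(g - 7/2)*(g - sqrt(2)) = g^2 - 7*g/2 - sqrt(2)*g + 7*sqrt(2)/2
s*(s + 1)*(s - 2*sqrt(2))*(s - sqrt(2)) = s^4 - 3*sqrt(2)*s^3 + s^3 - 3*sqrt(2)*s^2 + 4*s^2 + 4*s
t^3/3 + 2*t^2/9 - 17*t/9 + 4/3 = (t/3 + 1)*(t - 4/3)*(t - 1)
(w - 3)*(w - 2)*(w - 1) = w^3 - 6*w^2 + 11*w - 6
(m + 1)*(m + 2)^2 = m^3 + 5*m^2 + 8*m + 4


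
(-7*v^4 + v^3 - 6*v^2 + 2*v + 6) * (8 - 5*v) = 35*v^5 - 61*v^4 + 38*v^3 - 58*v^2 - 14*v + 48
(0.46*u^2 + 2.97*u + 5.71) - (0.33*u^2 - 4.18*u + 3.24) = 0.13*u^2 + 7.15*u + 2.47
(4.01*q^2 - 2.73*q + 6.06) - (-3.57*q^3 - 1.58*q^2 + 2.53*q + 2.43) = 3.57*q^3 + 5.59*q^2 - 5.26*q + 3.63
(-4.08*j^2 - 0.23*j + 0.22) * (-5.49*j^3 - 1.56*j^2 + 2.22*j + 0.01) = 22.3992*j^5 + 7.6275*j^4 - 9.9066*j^3 - 0.8946*j^2 + 0.4861*j + 0.0022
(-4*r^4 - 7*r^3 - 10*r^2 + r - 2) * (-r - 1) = 4*r^5 + 11*r^4 + 17*r^3 + 9*r^2 + r + 2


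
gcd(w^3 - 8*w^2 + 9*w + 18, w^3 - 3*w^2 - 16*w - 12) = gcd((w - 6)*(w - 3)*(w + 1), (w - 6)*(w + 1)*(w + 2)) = w^2 - 5*w - 6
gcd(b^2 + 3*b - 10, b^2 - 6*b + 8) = b - 2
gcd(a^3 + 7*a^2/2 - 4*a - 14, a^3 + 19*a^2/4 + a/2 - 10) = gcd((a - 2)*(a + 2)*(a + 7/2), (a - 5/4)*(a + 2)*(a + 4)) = a + 2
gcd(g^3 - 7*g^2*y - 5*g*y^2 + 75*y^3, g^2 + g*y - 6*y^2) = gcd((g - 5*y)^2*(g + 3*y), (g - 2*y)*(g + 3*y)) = g + 3*y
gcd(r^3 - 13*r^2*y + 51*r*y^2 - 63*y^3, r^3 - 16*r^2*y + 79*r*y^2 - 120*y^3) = -r + 3*y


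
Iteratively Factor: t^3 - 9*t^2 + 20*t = (t - 4)*(t^2 - 5*t) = (t - 5)*(t - 4)*(t)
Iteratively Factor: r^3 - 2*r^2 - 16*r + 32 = (r - 4)*(r^2 + 2*r - 8) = (r - 4)*(r - 2)*(r + 4)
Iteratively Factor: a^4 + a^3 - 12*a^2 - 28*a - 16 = (a - 4)*(a^3 + 5*a^2 + 8*a + 4) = (a - 4)*(a + 2)*(a^2 + 3*a + 2) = (a - 4)*(a + 1)*(a + 2)*(a + 2)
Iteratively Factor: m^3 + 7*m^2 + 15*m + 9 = (m + 3)*(m^2 + 4*m + 3) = (m + 1)*(m + 3)*(m + 3)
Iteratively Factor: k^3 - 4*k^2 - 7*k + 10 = (k - 5)*(k^2 + k - 2) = (k - 5)*(k - 1)*(k + 2)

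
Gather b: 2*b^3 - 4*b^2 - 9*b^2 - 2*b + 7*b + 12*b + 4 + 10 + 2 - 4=2*b^3 - 13*b^2 + 17*b + 12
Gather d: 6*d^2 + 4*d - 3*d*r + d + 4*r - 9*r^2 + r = 6*d^2 + d*(5 - 3*r) - 9*r^2 + 5*r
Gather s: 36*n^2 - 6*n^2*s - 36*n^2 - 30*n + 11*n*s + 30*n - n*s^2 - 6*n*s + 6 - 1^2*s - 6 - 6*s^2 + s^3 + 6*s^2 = -n*s^2 + s^3 + s*(-6*n^2 + 5*n - 1)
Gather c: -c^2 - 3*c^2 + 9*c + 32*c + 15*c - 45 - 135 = -4*c^2 + 56*c - 180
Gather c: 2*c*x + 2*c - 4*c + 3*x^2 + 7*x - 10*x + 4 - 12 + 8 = c*(2*x - 2) + 3*x^2 - 3*x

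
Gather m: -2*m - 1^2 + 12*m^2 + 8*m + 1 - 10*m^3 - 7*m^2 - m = -10*m^3 + 5*m^2 + 5*m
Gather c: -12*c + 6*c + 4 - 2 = 2 - 6*c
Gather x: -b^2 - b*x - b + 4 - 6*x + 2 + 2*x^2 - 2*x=-b^2 - b + 2*x^2 + x*(-b - 8) + 6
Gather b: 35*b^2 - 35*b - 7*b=35*b^2 - 42*b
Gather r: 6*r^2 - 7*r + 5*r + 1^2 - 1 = 6*r^2 - 2*r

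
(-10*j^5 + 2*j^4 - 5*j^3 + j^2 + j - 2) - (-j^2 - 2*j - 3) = -10*j^5 + 2*j^4 - 5*j^3 + 2*j^2 + 3*j + 1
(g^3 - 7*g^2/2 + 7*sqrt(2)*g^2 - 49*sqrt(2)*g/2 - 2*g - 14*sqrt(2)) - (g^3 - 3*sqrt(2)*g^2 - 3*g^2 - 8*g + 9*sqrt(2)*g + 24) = -g^2/2 + 10*sqrt(2)*g^2 - 67*sqrt(2)*g/2 + 6*g - 24 - 14*sqrt(2)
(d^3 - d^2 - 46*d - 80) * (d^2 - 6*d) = d^5 - 7*d^4 - 40*d^3 + 196*d^2 + 480*d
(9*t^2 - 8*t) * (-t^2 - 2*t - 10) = -9*t^4 - 10*t^3 - 74*t^2 + 80*t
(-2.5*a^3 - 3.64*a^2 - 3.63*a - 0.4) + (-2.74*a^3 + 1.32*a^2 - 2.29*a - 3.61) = -5.24*a^3 - 2.32*a^2 - 5.92*a - 4.01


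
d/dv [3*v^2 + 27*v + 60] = 6*v + 27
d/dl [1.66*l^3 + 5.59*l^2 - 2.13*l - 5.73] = 4.98*l^2 + 11.18*l - 2.13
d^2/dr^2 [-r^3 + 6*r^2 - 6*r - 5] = 12 - 6*r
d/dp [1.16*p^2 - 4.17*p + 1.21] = 2.32*p - 4.17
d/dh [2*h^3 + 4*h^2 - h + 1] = 6*h^2 + 8*h - 1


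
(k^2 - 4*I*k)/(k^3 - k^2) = (k - 4*I)/(k*(k - 1))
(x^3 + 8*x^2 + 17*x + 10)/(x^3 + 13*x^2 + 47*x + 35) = (x + 2)/(x + 7)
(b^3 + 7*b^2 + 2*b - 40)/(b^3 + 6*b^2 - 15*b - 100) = (b^2 + 2*b - 8)/(b^2 + b - 20)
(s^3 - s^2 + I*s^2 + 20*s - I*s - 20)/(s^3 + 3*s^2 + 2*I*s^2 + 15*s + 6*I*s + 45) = (s^2 - s*(1 + 4*I) + 4*I)/(s^2 + 3*s*(1 - I) - 9*I)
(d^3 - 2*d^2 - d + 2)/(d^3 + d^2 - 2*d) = (d^2 - d - 2)/(d*(d + 2))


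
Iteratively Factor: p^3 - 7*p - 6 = (p - 3)*(p^2 + 3*p + 2) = (p - 3)*(p + 1)*(p + 2)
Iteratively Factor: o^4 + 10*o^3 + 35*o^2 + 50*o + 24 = (o + 3)*(o^3 + 7*o^2 + 14*o + 8) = (o + 1)*(o + 3)*(o^2 + 6*o + 8) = (o + 1)*(o + 2)*(o + 3)*(o + 4)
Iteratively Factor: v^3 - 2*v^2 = (v)*(v^2 - 2*v) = v^2*(v - 2)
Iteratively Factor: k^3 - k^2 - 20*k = (k - 5)*(k^2 + 4*k) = (k - 5)*(k + 4)*(k)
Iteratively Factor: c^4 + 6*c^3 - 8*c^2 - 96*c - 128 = (c + 4)*(c^3 + 2*c^2 - 16*c - 32) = (c - 4)*(c + 4)*(c^2 + 6*c + 8) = (c - 4)*(c + 4)^2*(c + 2)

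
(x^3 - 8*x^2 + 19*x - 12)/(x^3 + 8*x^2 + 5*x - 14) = (x^2 - 7*x + 12)/(x^2 + 9*x + 14)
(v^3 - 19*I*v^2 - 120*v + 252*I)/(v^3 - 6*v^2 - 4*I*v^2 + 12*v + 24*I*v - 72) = (v^2 - 13*I*v - 42)/(v^2 + 2*v*(-3 + I) - 12*I)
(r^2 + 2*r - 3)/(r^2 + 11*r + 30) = (r^2 + 2*r - 3)/(r^2 + 11*r + 30)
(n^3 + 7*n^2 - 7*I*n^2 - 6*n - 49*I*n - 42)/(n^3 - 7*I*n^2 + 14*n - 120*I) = (n^2 + n*(7 - I) - 7*I)/(n^2 - I*n + 20)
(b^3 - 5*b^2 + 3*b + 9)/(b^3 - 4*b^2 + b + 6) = (b - 3)/(b - 2)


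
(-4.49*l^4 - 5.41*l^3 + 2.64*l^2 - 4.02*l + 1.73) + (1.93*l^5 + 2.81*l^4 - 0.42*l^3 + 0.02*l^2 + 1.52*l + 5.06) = 1.93*l^5 - 1.68*l^4 - 5.83*l^3 + 2.66*l^2 - 2.5*l + 6.79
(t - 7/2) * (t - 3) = t^2 - 13*t/2 + 21/2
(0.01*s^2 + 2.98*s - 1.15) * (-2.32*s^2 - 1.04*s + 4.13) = -0.0232*s^4 - 6.924*s^3 - 0.3899*s^2 + 13.5034*s - 4.7495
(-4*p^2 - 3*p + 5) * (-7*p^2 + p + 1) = 28*p^4 + 17*p^3 - 42*p^2 + 2*p + 5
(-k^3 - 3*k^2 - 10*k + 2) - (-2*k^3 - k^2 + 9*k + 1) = k^3 - 2*k^2 - 19*k + 1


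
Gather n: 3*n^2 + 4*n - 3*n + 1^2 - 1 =3*n^2 + n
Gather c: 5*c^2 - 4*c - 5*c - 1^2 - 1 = 5*c^2 - 9*c - 2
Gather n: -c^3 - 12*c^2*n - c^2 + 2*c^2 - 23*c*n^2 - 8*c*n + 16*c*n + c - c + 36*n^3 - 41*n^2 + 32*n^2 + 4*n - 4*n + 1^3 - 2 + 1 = -c^3 + c^2 + 36*n^3 + n^2*(-23*c - 9) + n*(-12*c^2 + 8*c)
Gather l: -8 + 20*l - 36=20*l - 44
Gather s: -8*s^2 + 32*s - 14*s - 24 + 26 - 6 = -8*s^2 + 18*s - 4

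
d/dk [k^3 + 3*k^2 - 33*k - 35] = 3*k^2 + 6*k - 33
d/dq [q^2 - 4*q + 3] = 2*q - 4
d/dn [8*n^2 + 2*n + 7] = 16*n + 2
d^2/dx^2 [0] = 0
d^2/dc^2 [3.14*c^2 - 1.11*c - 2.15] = 6.28000000000000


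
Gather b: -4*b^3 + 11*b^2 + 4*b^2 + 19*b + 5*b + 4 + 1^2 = -4*b^3 + 15*b^2 + 24*b + 5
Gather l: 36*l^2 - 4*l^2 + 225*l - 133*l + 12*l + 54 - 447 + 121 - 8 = 32*l^2 + 104*l - 280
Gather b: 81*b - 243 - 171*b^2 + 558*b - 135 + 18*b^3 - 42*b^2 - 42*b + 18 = 18*b^3 - 213*b^2 + 597*b - 360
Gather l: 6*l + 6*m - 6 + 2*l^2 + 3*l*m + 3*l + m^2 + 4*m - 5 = 2*l^2 + l*(3*m + 9) + m^2 + 10*m - 11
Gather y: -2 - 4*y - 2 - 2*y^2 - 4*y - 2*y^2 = -4*y^2 - 8*y - 4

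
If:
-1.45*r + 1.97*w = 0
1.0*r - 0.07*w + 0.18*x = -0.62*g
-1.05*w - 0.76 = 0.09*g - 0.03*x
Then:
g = 1.83048138337297 - 0.425510934086119*x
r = 0.0883698447379106*x - 1.19654801265815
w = 0.0650437943502388*x - 0.880707928098636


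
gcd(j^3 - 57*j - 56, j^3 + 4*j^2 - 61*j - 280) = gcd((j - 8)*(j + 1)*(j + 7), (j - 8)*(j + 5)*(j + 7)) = j^2 - j - 56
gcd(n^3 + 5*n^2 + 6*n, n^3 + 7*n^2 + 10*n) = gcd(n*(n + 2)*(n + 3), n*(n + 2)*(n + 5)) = n^2 + 2*n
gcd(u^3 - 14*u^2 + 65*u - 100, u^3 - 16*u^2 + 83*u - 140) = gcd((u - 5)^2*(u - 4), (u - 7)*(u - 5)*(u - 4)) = u^2 - 9*u + 20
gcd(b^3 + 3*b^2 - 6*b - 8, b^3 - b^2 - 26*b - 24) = b^2 + 5*b + 4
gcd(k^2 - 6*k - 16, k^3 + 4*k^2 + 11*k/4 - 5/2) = k + 2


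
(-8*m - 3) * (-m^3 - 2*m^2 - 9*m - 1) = 8*m^4 + 19*m^3 + 78*m^2 + 35*m + 3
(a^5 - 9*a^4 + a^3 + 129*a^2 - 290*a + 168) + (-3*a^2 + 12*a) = a^5 - 9*a^4 + a^3 + 126*a^2 - 278*a + 168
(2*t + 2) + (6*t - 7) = 8*t - 5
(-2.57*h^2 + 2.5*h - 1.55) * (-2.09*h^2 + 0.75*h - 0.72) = 5.3713*h^4 - 7.1525*h^3 + 6.9649*h^2 - 2.9625*h + 1.116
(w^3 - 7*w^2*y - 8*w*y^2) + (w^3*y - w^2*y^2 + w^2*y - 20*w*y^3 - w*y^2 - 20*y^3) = w^3*y + w^3 - w^2*y^2 - 6*w^2*y - 20*w*y^3 - 9*w*y^2 - 20*y^3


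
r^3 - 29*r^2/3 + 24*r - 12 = (r - 6)*(r - 3)*(r - 2/3)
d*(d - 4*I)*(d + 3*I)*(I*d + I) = I*d^4 + d^3 + I*d^3 + d^2 + 12*I*d^2 + 12*I*d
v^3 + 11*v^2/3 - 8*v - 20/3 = (v - 2)*(v + 2/3)*(v + 5)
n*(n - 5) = n^2 - 5*n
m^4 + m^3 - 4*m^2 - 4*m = m*(m - 2)*(m + 1)*(m + 2)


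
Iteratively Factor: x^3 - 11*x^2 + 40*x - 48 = (x - 4)*(x^2 - 7*x + 12) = (x - 4)*(x - 3)*(x - 4)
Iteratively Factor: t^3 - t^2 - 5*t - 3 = (t + 1)*(t^2 - 2*t - 3) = (t - 3)*(t + 1)*(t + 1)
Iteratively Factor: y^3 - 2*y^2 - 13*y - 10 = (y + 2)*(y^2 - 4*y - 5) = (y + 1)*(y + 2)*(y - 5)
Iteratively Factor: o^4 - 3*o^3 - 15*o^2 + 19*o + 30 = (o - 2)*(o^3 - o^2 - 17*o - 15) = (o - 2)*(o + 1)*(o^2 - 2*o - 15) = (o - 5)*(o - 2)*(o + 1)*(o + 3)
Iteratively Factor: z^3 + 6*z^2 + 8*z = (z + 4)*(z^2 + 2*z) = z*(z + 4)*(z + 2)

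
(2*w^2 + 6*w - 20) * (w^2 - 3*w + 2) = 2*w^4 - 34*w^2 + 72*w - 40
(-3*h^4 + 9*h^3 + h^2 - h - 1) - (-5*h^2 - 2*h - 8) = -3*h^4 + 9*h^3 + 6*h^2 + h + 7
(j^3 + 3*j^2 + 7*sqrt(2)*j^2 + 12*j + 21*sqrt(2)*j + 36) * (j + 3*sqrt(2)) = j^4 + 3*j^3 + 10*sqrt(2)*j^3 + 30*sqrt(2)*j^2 + 54*j^2 + 36*sqrt(2)*j + 162*j + 108*sqrt(2)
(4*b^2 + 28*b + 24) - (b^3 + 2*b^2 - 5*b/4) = -b^3 + 2*b^2 + 117*b/4 + 24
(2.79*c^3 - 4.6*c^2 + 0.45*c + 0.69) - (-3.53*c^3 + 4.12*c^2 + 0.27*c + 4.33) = 6.32*c^3 - 8.72*c^2 + 0.18*c - 3.64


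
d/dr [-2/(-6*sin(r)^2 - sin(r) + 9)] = -2*(12*sin(r) + 1)*cos(r)/(6*sin(r)^2 + sin(r) - 9)^2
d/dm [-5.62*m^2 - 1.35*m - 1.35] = -11.24*m - 1.35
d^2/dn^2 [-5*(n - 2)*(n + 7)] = -10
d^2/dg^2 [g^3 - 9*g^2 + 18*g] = 6*g - 18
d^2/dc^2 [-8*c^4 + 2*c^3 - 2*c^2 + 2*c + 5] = -96*c^2 + 12*c - 4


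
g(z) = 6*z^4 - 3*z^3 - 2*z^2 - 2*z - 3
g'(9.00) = 16729.00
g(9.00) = 36996.00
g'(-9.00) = -18191.00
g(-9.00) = 41406.00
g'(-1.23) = -55.36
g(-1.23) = 15.75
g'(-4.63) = -2558.48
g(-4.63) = 3018.39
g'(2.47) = 294.87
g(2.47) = 157.98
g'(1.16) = 18.71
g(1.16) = -1.83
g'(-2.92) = -664.59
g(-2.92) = 496.68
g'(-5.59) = -4453.12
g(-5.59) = 6328.38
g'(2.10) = 172.17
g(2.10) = 72.89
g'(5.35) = 3394.13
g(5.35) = 4385.15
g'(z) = 24*z^3 - 9*z^2 - 4*z - 2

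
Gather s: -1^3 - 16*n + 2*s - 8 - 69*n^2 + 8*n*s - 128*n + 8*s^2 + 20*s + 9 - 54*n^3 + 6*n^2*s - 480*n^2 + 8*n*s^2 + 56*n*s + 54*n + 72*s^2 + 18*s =-54*n^3 - 549*n^2 - 90*n + s^2*(8*n + 80) + s*(6*n^2 + 64*n + 40)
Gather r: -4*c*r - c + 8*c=-4*c*r + 7*c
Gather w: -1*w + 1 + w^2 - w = w^2 - 2*w + 1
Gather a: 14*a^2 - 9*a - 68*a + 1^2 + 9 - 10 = 14*a^2 - 77*a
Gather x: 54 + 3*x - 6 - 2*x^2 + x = -2*x^2 + 4*x + 48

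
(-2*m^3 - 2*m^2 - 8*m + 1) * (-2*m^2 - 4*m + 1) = 4*m^5 + 12*m^4 + 22*m^3 + 28*m^2 - 12*m + 1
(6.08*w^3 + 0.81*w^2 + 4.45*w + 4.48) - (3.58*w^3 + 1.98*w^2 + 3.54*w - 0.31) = 2.5*w^3 - 1.17*w^2 + 0.91*w + 4.79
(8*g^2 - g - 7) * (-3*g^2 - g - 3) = -24*g^4 - 5*g^3 - 2*g^2 + 10*g + 21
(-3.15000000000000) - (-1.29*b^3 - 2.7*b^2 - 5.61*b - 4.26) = 1.29*b^3 + 2.7*b^2 + 5.61*b + 1.11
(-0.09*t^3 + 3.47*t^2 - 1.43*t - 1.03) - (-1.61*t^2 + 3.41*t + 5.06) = -0.09*t^3 + 5.08*t^2 - 4.84*t - 6.09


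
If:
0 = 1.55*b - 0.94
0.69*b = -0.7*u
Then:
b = 0.61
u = -0.60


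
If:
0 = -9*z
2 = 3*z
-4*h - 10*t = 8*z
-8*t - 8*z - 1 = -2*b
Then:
No Solution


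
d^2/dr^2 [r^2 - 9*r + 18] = 2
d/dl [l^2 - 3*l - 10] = 2*l - 3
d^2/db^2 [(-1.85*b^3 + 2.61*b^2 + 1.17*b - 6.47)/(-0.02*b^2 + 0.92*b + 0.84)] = (3.096856*b^3 + 8.33052*b^2 + 6.999936*b + 9.294928)/(8.0e-6*b^6 - 0.001104*b^5 + 0.049776*b^4 - 0.685952*b^3 - 2.090592*b^2 - 1.947456*b - 0.592704)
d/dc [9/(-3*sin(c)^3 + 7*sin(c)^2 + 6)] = 9*(9*sin(c) - 14)*sin(c)*cos(c)/(-3*sin(c)^3 + 7*sin(c)^2 + 6)^2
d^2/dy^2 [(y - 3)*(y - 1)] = 2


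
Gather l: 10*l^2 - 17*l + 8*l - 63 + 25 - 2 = 10*l^2 - 9*l - 40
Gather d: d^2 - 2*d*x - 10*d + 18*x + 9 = d^2 + d*(-2*x - 10) + 18*x + 9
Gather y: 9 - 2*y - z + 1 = -2*y - z + 10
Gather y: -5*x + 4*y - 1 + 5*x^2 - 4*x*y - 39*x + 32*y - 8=5*x^2 - 44*x + y*(36 - 4*x) - 9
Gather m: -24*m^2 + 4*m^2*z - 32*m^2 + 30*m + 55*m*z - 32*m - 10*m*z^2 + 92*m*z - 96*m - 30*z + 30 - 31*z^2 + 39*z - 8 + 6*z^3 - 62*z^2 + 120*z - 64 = m^2*(4*z - 56) + m*(-10*z^2 + 147*z - 98) + 6*z^3 - 93*z^2 + 129*z - 42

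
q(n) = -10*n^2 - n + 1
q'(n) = -20*n - 1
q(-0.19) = 0.83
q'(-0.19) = 2.80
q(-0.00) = 1.00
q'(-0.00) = -1.00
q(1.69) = -29.25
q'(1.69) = -34.80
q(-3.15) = -95.08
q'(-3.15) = 62.00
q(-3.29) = -103.95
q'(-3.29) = 64.80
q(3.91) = -155.79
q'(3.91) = -79.20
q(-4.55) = -201.48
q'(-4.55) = 90.00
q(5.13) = -267.30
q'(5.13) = -103.60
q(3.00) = -92.00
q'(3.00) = -61.00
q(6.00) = -365.00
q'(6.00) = -121.00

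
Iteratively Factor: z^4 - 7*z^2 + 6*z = (z + 3)*(z^3 - 3*z^2 + 2*z) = (z - 2)*(z + 3)*(z^2 - z) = z*(z - 2)*(z + 3)*(z - 1)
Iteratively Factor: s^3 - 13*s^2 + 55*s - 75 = (s - 5)*(s^2 - 8*s + 15) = (s - 5)*(s - 3)*(s - 5)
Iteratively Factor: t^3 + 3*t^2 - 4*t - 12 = (t + 3)*(t^2 - 4) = (t - 2)*(t + 3)*(t + 2)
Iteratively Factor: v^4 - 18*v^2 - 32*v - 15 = (v + 3)*(v^3 - 3*v^2 - 9*v - 5) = (v - 5)*(v + 3)*(v^2 + 2*v + 1) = (v - 5)*(v + 1)*(v + 3)*(v + 1)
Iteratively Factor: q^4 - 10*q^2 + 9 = (q - 1)*(q^3 + q^2 - 9*q - 9) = (q - 3)*(q - 1)*(q^2 + 4*q + 3) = (q - 3)*(q - 1)*(q + 1)*(q + 3)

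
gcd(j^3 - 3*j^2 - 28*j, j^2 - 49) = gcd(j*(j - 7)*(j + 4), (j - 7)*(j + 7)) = j - 7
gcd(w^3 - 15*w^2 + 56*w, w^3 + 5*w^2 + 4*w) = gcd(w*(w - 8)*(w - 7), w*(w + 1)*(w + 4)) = w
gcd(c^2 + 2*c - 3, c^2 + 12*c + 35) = 1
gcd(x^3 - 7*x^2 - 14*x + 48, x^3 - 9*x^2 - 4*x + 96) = x^2 - 5*x - 24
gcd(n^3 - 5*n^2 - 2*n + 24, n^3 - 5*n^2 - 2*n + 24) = n^3 - 5*n^2 - 2*n + 24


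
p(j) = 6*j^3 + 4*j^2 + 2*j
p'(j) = 18*j^2 + 8*j + 2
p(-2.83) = -109.62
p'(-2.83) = 123.52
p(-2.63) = -86.74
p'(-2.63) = 105.46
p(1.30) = 22.54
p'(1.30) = 42.82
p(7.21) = 2471.19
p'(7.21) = 995.39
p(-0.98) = -3.77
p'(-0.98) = 11.45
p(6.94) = 2212.07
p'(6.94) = 924.46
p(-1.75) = -23.41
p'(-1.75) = 43.12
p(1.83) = 53.83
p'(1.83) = 76.92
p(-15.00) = -19380.00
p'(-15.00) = 3932.00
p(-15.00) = -19380.00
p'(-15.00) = 3932.00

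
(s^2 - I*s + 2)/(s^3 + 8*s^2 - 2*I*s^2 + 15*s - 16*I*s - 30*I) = (s + I)/(s^2 + 8*s + 15)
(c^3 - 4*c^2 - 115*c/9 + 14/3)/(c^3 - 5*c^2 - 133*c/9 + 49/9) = (c - 6)/(c - 7)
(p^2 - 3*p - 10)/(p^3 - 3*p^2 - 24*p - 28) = (p - 5)/(p^2 - 5*p - 14)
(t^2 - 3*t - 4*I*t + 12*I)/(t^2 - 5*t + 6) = (t - 4*I)/(t - 2)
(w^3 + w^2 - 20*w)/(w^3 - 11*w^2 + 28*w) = (w + 5)/(w - 7)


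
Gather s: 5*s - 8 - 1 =5*s - 9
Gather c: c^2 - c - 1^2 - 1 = c^2 - c - 2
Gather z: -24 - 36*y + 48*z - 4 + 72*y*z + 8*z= -36*y + z*(72*y + 56) - 28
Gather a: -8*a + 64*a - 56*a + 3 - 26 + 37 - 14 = 0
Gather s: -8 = -8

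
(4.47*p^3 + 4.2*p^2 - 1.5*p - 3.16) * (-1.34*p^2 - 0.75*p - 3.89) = -5.9898*p^5 - 8.9805*p^4 - 18.5283*p^3 - 10.9786*p^2 + 8.205*p + 12.2924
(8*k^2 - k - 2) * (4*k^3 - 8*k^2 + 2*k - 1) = 32*k^5 - 68*k^4 + 16*k^3 + 6*k^2 - 3*k + 2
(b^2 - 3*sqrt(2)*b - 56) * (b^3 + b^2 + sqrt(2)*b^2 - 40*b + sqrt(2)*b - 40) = b^5 - 2*sqrt(2)*b^4 + b^4 - 102*b^3 - 2*sqrt(2)*b^3 - 102*b^2 + 64*sqrt(2)*b^2 + 64*sqrt(2)*b + 2240*b + 2240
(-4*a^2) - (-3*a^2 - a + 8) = -a^2 + a - 8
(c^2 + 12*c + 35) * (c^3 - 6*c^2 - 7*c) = c^5 + 6*c^4 - 44*c^3 - 294*c^2 - 245*c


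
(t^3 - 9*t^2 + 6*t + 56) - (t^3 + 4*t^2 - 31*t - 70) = -13*t^2 + 37*t + 126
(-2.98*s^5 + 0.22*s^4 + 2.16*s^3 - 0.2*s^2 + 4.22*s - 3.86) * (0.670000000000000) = -1.9966*s^5 + 0.1474*s^4 + 1.4472*s^3 - 0.134*s^2 + 2.8274*s - 2.5862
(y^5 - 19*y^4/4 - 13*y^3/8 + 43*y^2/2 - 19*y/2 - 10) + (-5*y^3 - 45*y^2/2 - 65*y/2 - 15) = y^5 - 19*y^4/4 - 53*y^3/8 - y^2 - 42*y - 25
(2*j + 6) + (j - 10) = 3*j - 4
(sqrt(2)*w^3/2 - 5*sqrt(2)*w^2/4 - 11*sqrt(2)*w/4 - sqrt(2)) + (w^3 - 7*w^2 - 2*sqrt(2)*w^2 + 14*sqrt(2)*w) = sqrt(2)*w^3/2 + w^3 - 7*w^2 - 13*sqrt(2)*w^2/4 + 45*sqrt(2)*w/4 - sqrt(2)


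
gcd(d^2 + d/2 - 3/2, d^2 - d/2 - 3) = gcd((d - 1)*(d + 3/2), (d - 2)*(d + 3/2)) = d + 3/2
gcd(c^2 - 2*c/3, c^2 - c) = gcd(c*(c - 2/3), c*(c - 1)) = c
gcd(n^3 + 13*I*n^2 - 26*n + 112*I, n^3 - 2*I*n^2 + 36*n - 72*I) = n - 2*I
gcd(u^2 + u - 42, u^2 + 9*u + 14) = u + 7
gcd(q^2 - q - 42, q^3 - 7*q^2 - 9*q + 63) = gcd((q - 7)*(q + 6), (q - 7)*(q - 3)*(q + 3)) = q - 7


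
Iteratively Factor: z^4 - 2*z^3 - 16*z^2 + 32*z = (z + 4)*(z^3 - 6*z^2 + 8*z) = z*(z + 4)*(z^2 - 6*z + 8) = z*(z - 2)*(z + 4)*(z - 4)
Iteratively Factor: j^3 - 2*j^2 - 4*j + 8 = (j + 2)*(j^2 - 4*j + 4) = (j - 2)*(j + 2)*(j - 2)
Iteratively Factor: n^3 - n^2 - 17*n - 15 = (n - 5)*(n^2 + 4*n + 3) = (n - 5)*(n + 3)*(n + 1)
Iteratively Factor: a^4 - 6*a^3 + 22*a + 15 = (a + 1)*(a^3 - 7*a^2 + 7*a + 15) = (a - 3)*(a + 1)*(a^2 - 4*a - 5) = (a - 5)*(a - 3)*(a + 1)*(a + 1)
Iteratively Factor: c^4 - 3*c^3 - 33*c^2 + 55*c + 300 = (c - 5)*(c^3 + 2*c^2 - 23*c - 60) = (c - 5)*(c + 3)*(c^2 - c - 20) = (c - 5)*(c + 3)*(c + 4)*(c - 5)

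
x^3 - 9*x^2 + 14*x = x*(x - 7)*(x - 2)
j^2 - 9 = (j - 3)*(j + 3)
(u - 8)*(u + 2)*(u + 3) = u^3 - 3*u^2 - 34*u - 48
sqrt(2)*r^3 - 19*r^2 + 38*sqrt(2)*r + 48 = (r - 6*sqrt(2))*(r - 4*sqrt(2))*(sqrt(2)*r + 1)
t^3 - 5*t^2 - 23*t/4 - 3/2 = (t - 6)*(t + 1/2)^2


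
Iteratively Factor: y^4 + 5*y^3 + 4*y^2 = (y + 1)*(y^3 + 4*y^2) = y*(y + 1)*(y^2 + 4*y) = y^2*(y + 1)*(y + 4)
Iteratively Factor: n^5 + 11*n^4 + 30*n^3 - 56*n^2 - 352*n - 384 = (n + 4)*(n^4 + 7*n^3 + 2*n^2 - 64*n - 96) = (n + 4)^2*(n^3 + 3*n^2 - 10*n - 24) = (n + 2)*(n + 4)^2*(n^2 + n - 12) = (n + 2)*(n + 4)^3*(n - 3)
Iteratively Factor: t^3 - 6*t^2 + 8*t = (t)*(t^2 - 6*t + 8) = t*(t - 4)*(t - 2)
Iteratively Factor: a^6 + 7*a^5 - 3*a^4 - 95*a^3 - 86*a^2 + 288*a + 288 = (a + 4)*(a^5 + 3*a^4 - 15*a^3 - 35*a^2 + 54*a + 72) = (a - 3)*(a + 4)*(a^4 + 6*a^3 + 3*a^2 - 26*a - 24) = (a - 3)*(a + 3)*(a + 4)*(a^3 + 3*a^2 - 6*a - 8) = (a - 3)*(a + 3)*(a + 4)^2*(a^2 - a - 2) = (a - 3)*(a + 1)*(a + 3)*(a + 4)^2*(a - 2)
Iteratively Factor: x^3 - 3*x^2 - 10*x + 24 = (x - 2)*(x^2 - x - 12) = (x - 4)*(x - 2)*(x + 3)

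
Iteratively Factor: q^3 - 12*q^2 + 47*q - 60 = (q - 3)*(q^2 - 9*q + 20) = (q - 5)*(q - 3)*(q - 4)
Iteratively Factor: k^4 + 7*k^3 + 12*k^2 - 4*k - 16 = (k + 2)*(k^3 + 5*k^2 + 2*k - 8) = (k + 2)*(k + 4)*(k^2 + k - 2) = (k - 1)*(k + 2)*(k + 4)*(k + 2)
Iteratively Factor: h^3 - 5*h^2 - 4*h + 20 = (h - 2)*(h^2 - 3*h - 10) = (h - 5)*(h - 2)*(h + 2)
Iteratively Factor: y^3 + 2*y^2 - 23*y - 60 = (y - 5)*(y^2 + 7*y + 12) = (y - 5)*(y + 3)*(y + 4)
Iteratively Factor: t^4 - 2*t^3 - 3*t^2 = (t)*(t^3 - 2*t^2 - 3*t) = t*(t + 1)*(t^2 - 3*t) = t*(t - 3)*(t + 1)*(t)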